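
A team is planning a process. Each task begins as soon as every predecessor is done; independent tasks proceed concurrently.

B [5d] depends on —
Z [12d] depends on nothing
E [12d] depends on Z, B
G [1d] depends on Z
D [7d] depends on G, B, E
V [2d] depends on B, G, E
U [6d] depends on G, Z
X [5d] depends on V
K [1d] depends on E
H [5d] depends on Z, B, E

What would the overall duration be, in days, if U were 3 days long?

31

Baseline: Z→E→D = 12+12+7 = 31 → 31 days.
U has 12 days of float (longest path through it is 19).
The critical path is still Z→E→D; finish is now 31 days.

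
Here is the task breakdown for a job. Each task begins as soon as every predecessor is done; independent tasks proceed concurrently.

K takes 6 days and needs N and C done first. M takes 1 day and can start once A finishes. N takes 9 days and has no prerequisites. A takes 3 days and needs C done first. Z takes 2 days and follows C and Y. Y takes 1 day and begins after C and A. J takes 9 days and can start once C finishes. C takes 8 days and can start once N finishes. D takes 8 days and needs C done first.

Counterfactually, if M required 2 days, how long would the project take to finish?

26

Baseline: N→C→J = 9+8+9 = 26 → 26 days.
The longest path through M is only 21 days, so M has float 5.
The critical path is still N→C→J; finish is now 26 days.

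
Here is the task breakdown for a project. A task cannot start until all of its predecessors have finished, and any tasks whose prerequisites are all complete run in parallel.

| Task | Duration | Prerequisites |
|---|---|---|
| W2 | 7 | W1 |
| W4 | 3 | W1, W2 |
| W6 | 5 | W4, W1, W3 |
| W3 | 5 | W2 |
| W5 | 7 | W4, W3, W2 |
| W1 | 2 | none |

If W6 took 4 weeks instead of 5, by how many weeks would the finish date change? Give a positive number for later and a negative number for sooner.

0

The binding path is W1→W2→W3→W5 = 2+7+5+7 = 21; finish at 21 weeks.
W6 has 2 weeks of float (longest path through it is 19).
That remains the longest chain; total 21 weeks.
Change in finish: 21 − 21 = +0 weeks.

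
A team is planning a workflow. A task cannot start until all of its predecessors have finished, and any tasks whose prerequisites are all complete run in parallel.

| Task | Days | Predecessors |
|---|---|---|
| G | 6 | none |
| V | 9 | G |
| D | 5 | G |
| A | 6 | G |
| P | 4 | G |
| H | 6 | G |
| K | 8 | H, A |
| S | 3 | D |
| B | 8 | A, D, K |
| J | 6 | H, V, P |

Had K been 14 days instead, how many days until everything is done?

The binding path is G→A→K→B = 6+6+8+8 = 28; finish at 28 days.
Since K is critical, the +6 change carries straight to that chain (now 34 days).
The critical path is still G→A→K→B; finish is now 34 days.

34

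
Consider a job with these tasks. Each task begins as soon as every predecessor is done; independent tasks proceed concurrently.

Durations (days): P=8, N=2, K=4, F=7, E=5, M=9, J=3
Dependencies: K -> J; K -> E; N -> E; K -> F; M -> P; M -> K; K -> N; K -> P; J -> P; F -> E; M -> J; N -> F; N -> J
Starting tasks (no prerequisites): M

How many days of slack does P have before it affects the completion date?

The longest chain is M→K→N→F→E = 9+4+2+7+5 = 27; overall finish 27 days.
The longest chain containing P totals 26 days.
Float = 27 − 26 = 1.

1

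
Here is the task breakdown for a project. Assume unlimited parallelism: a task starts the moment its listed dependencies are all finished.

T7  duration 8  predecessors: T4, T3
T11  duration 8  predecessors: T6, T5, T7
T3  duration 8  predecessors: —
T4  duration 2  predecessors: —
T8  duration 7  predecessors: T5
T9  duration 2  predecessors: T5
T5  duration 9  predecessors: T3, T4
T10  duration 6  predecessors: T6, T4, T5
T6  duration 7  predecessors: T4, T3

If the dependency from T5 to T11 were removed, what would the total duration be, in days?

24

Original critical path: T3→T5→T11 = 8+9+8 = 25 ⇒ 25 days.
Without T5→T11, T11's earliest start moves from 17 to 16.
The longest chain is now T3→T5→T8 = 8+9+7 = 24, so the schedule takes 24 days.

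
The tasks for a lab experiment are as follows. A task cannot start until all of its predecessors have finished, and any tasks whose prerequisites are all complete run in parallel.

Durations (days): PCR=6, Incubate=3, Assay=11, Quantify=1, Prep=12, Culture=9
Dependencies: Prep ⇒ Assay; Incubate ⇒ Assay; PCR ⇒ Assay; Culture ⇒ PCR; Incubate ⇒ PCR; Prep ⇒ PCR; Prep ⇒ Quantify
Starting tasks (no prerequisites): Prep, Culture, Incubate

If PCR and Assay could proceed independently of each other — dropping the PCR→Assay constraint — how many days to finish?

Original critical path: Prep→PCR→Assay = 12+6+11 = 29 ⇒ 29 days.
Without PCR→Assay, Assay's earliest start moves from 18 to 12.
After: Prep→Assay = 12+11 = 23 → 23 days.

23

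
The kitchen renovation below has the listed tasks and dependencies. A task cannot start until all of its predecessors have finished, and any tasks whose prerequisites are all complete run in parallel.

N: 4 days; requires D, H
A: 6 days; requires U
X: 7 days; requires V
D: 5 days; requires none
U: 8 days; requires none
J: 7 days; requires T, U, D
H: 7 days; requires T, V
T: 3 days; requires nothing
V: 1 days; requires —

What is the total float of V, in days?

The longest chain is U→J = 8+7 = 15; overall finish 15 days.
Longest path through V: 12 days (earliest finish 1, latest finish 4).
So V can slip 4 − 1 = 3 days.

3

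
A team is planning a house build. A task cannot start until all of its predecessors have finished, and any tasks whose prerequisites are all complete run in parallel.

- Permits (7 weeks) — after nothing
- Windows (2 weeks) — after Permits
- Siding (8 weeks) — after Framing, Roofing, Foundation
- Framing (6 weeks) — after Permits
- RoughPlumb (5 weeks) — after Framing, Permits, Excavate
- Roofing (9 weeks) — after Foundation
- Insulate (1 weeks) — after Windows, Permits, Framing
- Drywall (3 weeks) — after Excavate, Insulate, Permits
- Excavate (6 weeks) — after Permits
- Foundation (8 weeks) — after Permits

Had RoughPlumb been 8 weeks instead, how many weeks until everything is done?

32

Actual critical path: Permits→Foundation→Roofing→Siding = 7+8+9+8 = 32 ⇒ 32 weeks.
RoughPlumb is off the critical path — its longest chain is 18 weeks, giving 14 of slack.
That remains the longest chain; total 32 weeks.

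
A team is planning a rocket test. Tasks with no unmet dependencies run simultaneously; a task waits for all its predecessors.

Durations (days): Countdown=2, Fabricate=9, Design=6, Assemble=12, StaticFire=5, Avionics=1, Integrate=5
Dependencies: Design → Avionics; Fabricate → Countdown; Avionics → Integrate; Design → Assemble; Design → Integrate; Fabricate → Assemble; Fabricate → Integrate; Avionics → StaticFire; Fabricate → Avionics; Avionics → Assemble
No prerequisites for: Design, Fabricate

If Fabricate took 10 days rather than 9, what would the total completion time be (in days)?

The binding path is Fabricate→Avionics→Assemble = 9+1+12 = 22; finish at 22 days.
Since Fabricate is critical, the +1 change carries straight to that chain (now 23 days).
That remains the longest chain; total 23 days.

23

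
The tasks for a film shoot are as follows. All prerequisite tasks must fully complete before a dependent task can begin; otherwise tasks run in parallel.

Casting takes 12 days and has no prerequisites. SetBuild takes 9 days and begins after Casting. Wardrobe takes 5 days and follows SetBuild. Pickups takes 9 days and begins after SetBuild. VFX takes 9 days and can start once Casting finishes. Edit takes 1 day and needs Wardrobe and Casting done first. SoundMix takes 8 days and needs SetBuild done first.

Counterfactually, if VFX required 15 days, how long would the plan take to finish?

The binding path is Casting→SetBuild→Pickups = 12+9+9 = 30; finish at 30 days.
The longest path through VFX is only 21 days, so VFX has float 9.
That remains the longest chain; total 30 days.

30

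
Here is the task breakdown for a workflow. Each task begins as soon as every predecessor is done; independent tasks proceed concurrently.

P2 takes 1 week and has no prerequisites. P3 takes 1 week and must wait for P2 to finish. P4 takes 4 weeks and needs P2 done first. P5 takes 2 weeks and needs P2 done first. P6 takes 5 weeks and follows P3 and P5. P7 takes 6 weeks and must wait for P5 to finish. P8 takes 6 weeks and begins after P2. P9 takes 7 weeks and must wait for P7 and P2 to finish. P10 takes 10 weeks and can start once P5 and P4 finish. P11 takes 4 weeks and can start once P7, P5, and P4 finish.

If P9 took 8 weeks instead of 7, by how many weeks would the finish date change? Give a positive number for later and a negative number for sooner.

1

Actual critical path: P2→P5→P7→P9 = 1+2+6+7 = 16 ⇒ 16 weeks.
Since P9 is critical, the +1 change carries straight to that chain (now 17 weeks).
No other chain overtakes it, so the finish is 17 weeks.
Change in finish: 17 − 16 = +1 weeks.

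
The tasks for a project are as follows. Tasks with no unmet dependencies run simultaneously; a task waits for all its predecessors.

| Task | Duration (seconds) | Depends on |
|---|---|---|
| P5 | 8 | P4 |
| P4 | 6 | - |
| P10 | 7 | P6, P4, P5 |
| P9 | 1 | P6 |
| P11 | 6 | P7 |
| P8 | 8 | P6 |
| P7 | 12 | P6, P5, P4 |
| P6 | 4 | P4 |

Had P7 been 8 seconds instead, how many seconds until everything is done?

As given, the longest chain is P4→P5→P7→P11 = 6+8+12+6 = 32, so the finish is 32 seconds.
P7 lies on that path, so at 8 seconds the path becomes 28 seconds.
That remains the longest chain; total 28 seconds.

28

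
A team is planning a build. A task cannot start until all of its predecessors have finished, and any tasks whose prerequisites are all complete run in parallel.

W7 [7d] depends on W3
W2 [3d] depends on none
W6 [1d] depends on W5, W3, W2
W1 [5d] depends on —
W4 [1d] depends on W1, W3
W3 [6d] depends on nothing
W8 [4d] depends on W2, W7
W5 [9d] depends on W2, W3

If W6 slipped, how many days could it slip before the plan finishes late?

1

W3→W7→W8 = 6+7+4 = 17 sets the makespan at 17 days.
Longest path through W6: 16 days (earliest finish 16, latest finish 17).
So W6 can slip 17 − 16 = 1 day.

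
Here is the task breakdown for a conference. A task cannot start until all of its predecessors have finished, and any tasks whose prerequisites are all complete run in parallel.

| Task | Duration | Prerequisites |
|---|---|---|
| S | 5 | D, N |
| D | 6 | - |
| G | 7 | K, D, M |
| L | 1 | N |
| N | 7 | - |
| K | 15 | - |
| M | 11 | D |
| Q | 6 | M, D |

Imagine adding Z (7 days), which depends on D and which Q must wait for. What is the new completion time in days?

Originally the schedule takes 24 days.
With Z inserted, Q now waits for max(M, D, Z).
New critical path: D→M→G = 6+11+7 = 24 ⇒ 24 days.

24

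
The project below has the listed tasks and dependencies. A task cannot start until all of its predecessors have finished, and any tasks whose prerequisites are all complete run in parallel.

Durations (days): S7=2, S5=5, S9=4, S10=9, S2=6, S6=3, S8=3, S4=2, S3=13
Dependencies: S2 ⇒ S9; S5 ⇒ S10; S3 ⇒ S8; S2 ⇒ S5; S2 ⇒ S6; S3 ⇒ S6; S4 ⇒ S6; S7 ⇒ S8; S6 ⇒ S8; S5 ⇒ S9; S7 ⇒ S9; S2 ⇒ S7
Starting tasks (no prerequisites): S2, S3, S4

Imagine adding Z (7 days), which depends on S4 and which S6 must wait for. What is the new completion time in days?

Originally the plan takes 20 days.
With Z inserted, S6 now waits for max(S3, S4, S2, Z).
New critical path: S2→S5→S10 = 6+5+9 = 20 ⇒ 20 days.

20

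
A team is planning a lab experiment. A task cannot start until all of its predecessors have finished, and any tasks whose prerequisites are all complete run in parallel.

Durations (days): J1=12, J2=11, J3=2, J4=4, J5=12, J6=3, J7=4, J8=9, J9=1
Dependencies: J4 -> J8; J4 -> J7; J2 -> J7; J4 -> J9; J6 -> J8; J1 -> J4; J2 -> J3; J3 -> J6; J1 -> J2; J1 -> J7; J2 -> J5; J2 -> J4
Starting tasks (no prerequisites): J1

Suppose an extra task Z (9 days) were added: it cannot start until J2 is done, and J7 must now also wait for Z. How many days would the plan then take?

37

Originally the plan takes 37 days.
With Z inserted, J7 now waits for max(J2, J1, J4, Z).
New critical path: J1→J2→J3→J6→J8 = 12+11+2+3+9 = 37 ⇒ 37 days.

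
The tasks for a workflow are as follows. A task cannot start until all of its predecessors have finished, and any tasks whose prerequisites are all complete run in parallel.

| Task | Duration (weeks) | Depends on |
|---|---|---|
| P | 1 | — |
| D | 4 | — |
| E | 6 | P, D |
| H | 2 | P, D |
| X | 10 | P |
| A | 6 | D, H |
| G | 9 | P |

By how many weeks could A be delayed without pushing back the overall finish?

Critical path: D→H→A = 4+2+6 = 12, so the finish is 12 weeks.
The longest chain containing A totals 12 weeks.
Float = 12 − 12 = 0.

0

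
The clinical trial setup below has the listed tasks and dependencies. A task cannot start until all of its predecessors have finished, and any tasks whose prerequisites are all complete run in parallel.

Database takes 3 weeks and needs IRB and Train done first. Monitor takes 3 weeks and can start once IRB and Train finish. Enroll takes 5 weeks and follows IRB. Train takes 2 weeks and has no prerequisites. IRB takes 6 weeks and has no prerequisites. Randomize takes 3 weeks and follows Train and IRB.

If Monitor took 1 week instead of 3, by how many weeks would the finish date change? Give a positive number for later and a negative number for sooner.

0

The binding path is IRB→Enroll = 6+5 = 11; finish at 11 weeks.
Monitor is off the critical path — its longest chain is 9 weeks, giving 2 of slack.
The critical path is still IRB→Enroll; finish is now 11 weeks.
Change in finish: 11 − 11 = +0 weeks.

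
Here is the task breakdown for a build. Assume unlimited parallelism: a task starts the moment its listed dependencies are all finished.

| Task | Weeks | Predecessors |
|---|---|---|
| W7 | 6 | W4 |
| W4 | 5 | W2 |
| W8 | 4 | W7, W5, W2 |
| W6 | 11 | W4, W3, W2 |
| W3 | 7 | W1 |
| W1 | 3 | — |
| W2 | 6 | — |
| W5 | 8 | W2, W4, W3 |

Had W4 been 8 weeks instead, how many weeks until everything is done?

26

The binding path is W2→W4→W5→W8 = 6+5+8+4 = 23; finish at 23 weeks.
W4 lies on that path, so at 8 weeks the path becomes 26 weeks.
That remains the longest chain; total 26 weeks.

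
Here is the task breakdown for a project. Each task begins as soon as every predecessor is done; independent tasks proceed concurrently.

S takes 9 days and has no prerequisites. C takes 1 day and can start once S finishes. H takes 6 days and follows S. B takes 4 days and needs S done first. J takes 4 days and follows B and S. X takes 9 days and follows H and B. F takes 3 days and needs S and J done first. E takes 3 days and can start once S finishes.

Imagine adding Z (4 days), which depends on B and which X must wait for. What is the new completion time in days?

Originally the project takes 24 days.
With Z inserted, X now waits for max(H, B, Z).
New critical path: S→B→Z→X = 9+4+4+9 = 26 ⇒ 26 days.

26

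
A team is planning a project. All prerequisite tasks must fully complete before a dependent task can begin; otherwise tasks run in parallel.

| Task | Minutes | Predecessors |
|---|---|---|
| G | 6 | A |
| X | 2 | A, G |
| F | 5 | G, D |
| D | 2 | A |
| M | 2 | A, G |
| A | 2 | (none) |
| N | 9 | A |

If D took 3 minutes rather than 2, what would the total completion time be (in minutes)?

Critical path before the change: A→G→F = 2+6+5 = 13 giving 13 minutes.
D is off the critical path — its longest chain is 9 minutes, giving 4 of slack.
That remains the longest chain; total 13 minutes.

13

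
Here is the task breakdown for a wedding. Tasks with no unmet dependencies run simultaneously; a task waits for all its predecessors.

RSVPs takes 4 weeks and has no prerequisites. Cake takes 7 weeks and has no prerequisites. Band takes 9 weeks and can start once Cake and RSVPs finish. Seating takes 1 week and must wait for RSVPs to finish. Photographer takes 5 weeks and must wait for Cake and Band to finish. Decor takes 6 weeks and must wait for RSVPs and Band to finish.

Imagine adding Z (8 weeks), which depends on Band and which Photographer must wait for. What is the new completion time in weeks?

Originally the project takes 22 weeks.
With Z inserted, Photographer now waits for max(Cake, Band, Z).
New critical path: Cake→Band→Z→Photographer = 7+9+8+5 = 29 ⇒ 29 weeks.

29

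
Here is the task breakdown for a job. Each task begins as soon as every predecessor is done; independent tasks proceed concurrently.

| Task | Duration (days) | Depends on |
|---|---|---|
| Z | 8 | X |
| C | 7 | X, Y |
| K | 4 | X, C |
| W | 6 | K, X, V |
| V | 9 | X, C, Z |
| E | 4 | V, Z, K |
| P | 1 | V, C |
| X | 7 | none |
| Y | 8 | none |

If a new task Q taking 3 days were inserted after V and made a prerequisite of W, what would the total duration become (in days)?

Originally the project takes 30 days.
With Q inserted, W now waits for max(K, X, V, Q).
New critical path: X→Z→V→Q→W = 7+8+9+3+6 = 33 ⇒ 33 days.

33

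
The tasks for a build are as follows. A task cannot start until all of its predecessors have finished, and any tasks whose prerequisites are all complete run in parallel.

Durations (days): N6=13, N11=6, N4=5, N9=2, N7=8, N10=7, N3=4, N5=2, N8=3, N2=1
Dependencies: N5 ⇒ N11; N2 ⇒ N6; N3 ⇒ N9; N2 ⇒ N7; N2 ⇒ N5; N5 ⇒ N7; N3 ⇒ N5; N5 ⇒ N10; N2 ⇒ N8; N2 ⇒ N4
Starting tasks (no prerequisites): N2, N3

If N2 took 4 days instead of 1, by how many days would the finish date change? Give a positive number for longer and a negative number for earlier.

The binding path is N2→N6 = 1+13 = 14; finish at 14 days.
Since N2 is critical, the +3 change carries straight to that chain (now 17 days).
That remains the longest chain; total 17 days.
Change in finish: 17 − 14 = +3 days.

3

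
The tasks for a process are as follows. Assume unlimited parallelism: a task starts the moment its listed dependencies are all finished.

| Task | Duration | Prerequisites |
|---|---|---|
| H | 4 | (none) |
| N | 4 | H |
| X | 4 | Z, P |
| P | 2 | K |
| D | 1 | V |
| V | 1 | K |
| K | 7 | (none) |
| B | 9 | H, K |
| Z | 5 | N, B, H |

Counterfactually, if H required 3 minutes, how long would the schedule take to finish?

As given, the longest chain is K→B→Z→X = 7+9+5+4 = 25, so the finish is 25 minutes.
H is off the critical path — its longest chain is 22 minutes, giving 3 of slack.
No other chain overtakes it, so the finish is 25 minutes.

25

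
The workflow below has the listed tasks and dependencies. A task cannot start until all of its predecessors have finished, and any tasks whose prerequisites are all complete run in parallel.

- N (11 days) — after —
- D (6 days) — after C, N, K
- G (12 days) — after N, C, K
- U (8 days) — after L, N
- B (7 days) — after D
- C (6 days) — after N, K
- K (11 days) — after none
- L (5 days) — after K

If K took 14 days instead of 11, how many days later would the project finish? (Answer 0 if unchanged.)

Baseline: K→C→D→B = 11+6+6+7 = 30 → 30 days.
K is on the critical path; changing it to 14 makes that path 33 days.
No other chain overtakes it, so the finish is 33 days.
Change in finish: 33 − 30 = +3 days.

3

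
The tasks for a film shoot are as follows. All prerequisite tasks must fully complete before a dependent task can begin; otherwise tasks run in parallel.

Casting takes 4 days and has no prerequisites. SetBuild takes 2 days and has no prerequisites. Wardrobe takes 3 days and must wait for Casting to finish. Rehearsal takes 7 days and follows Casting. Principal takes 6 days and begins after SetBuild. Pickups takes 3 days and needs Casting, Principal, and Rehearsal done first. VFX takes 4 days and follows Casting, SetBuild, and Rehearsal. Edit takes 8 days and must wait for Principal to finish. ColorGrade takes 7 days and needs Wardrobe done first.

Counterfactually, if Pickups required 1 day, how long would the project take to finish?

Baseline: SetBuild→Principal→Edit = 2+6+8 = 16 → 16 days.
Pickups has 2 days of float (longest path through it is 14).
The critical path is still SetBuild→Principal→Edit; finish is now 16 days.

16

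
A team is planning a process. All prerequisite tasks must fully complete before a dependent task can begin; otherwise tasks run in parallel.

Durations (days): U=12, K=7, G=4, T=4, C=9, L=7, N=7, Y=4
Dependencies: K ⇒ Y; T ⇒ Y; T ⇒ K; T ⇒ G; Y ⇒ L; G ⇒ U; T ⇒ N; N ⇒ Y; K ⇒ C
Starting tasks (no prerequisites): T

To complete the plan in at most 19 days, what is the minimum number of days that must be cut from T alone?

Current finish: 22 days; target: 19.
T is on every critical path, so each day cut from T cuts the finish by one (this holds down to a finish of 19).
Need 22 − 19 = 3 days off T → T becomes 1 day, finish becomes 19.

3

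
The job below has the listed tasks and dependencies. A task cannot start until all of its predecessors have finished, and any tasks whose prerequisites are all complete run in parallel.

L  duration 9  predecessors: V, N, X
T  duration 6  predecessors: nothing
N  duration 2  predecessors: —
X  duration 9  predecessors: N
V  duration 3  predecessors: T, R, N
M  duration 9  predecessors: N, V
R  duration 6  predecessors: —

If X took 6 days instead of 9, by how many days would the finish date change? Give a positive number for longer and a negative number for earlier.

The binding path is N→X→L = 2+9+9 = 20; finish at 20 days.
X is on the critical path; changing it to 6 makes that path 17 days.
The binding chain switches to T→V→M = 6+3+9 = 18; finish 18 days.
Change in finish: 18 − 20 = -2 days.

-2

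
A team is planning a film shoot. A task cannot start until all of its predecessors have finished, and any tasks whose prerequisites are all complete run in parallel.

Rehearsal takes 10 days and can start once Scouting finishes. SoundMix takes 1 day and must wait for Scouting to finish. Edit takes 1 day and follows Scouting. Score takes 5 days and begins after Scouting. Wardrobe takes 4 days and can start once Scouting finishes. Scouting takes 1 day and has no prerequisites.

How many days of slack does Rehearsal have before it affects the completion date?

0

Scouting→Rehearsal = 1+10 = 11 sets the makespan at 11 days.
The longest chain containing Rehearsal totals 11 days.
Float = 11 − 11 = 0.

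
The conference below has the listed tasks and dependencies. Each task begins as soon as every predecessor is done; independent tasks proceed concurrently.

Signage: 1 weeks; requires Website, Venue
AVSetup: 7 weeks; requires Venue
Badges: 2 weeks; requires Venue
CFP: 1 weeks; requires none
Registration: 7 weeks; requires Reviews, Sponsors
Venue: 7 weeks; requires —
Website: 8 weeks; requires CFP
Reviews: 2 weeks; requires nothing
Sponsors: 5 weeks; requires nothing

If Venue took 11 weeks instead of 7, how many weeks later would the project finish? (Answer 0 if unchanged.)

Critical path before the change: Venue→AVSetup = 7+7 = 14 giving 14 weeks.
Since Venue is critical, the +4 change carries straight to that chain (now 18 weeks).
The critical path is still Venue→AVSetup; finish is now 18 weeks.
Change in finish: 18 − 14 = +4 weeks.

4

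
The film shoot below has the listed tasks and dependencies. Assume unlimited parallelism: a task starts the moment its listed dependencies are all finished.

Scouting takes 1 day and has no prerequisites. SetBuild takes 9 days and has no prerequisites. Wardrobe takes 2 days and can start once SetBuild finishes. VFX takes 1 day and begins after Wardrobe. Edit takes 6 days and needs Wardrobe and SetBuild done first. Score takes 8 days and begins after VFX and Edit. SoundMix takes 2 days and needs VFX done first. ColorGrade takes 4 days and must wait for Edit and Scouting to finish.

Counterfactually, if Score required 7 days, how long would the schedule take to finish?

Baseline: SetBuild→Wardrobe→Edit→Score = 9+2+6+8 = 25 → 25 days.
Since Score is critical, the -1 change carries straight to that chain (now 24 days).
That remains the longest chain; total 24 days.

24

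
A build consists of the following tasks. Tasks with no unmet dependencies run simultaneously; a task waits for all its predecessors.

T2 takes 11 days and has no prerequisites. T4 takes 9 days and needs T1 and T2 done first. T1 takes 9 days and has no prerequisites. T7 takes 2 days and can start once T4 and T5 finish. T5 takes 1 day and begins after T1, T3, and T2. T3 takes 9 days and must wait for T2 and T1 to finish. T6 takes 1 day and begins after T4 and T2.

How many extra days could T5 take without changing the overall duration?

T2→T3→T5→T7 = 11+9+1+2 = 23 sets the makespan at 23 days.
The longest chain containing T5 totals 23 days.
Float = 23 − 23 = 0.

0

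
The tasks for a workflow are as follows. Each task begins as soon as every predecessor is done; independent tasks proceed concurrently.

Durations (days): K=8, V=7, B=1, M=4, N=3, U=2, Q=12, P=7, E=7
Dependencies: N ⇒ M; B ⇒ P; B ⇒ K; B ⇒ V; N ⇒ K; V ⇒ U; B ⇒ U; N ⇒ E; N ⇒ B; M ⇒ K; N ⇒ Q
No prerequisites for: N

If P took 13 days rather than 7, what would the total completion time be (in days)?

17

Critical path before the change: N→Q = 3+12 = 15 giving 15 days.
The longest path through P is only 11 days, so P has float 4.
The binding chain switches to N→B→P = 3+1+13 = 17; finish 17 days.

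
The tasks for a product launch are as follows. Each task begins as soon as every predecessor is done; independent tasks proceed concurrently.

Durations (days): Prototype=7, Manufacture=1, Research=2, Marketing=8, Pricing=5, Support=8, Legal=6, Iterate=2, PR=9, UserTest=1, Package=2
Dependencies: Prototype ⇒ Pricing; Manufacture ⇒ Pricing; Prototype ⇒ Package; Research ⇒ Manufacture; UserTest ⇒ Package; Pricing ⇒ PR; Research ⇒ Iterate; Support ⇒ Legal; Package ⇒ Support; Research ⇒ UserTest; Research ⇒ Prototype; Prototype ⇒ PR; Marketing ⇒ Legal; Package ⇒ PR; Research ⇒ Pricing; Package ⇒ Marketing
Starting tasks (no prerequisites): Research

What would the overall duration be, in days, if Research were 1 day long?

24

Actual critical path: Research→Prototype→Package→Marketing→Legal = 2+7+2+8+6 = 25 ⇒ 25 days.
Since Research is critical, the -1 change carries straight to that chain (now 24 days).
The critical path is still Research→Prototype→Package→Marketing→Legal; finish is now 24 days.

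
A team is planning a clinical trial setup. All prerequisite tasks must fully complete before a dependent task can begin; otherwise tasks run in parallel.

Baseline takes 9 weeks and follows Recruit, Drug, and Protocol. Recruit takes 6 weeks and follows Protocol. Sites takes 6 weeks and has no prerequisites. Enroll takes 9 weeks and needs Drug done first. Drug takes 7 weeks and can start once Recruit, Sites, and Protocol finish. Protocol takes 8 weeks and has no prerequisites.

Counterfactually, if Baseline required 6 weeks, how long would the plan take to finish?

As given, the longest chain is Protocol→Recruit→Drug→Baseline = 8+6+7+9 = 30, so the finish is 30 weeks.
Baseline is on the critical path; changing it to 6 makes that path 27 weeks.
New critical path: Protocol→Recruit→Drug→Enroll = 8+6+7+9 = 30 ⇒ 30 weeks.

30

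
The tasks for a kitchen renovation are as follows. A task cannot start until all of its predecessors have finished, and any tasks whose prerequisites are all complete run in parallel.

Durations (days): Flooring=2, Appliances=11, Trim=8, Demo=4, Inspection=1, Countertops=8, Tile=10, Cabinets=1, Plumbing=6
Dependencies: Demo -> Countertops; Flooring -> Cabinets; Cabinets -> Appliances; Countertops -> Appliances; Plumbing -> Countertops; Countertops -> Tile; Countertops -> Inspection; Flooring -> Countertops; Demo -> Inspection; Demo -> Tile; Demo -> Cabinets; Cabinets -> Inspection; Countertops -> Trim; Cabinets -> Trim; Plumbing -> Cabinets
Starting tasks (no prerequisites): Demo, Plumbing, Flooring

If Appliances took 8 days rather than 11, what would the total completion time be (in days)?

24

The binding path is Plumbing→Countertops→Appliances = 6+8+11 = 25; finish at 25 days.
Since Appliances is critical, the -3 change carries straight to that chain (now 22 days).
The binding chain switches to Plumbing→Countertops→Tile = 6+8+10 = 24; finish 24 days.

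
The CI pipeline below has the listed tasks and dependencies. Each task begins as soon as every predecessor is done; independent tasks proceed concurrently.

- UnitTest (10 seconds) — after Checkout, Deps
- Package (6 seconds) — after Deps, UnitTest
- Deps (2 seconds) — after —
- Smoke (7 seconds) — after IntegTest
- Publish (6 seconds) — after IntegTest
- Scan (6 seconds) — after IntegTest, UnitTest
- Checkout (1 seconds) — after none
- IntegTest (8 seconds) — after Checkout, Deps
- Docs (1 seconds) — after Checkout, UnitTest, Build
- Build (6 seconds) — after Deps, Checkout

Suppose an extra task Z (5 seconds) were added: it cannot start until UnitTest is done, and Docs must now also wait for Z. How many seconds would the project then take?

Originally the project takes 18 seconds.
With Z inserted, Docs now waits for max(Checkout, UnitTest, Build, Z).
New critical path: Deps→UnitTest→Z→Docs = 2+10+5+1 = 18 ⇒ 18 seconds.

18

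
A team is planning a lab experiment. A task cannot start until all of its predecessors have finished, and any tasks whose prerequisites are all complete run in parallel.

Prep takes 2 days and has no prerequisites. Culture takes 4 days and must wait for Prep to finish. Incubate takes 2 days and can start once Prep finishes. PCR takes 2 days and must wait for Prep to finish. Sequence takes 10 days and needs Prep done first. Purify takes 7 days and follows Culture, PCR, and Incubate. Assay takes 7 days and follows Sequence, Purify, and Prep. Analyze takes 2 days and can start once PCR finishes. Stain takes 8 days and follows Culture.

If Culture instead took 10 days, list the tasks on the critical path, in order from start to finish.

Prep, Culture, Purify, Assay

The binding path is Prep→Culture→Purify→Assay = 2+4+7+7 = 20; finish at 20 days.
Since Culture is critical, the +6 change carries straight to that chain (now 26 days).
The critical path is still Prep→Culture→Purify→Assay; finish is now 26 days.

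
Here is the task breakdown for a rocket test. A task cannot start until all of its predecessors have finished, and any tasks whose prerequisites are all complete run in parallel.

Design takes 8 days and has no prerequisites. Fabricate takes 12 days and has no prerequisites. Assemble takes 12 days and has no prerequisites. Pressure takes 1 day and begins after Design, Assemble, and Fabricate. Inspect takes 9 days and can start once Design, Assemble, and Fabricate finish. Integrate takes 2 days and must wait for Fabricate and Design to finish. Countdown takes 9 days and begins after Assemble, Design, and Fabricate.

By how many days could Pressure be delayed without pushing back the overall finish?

Fabricate→Inspect = 12+9 = 21 sets the makespan at 21 days.
The longest chain containing Pressure totals 13 days.
Slack of Pressure = 20 − 12 = 8 days.

8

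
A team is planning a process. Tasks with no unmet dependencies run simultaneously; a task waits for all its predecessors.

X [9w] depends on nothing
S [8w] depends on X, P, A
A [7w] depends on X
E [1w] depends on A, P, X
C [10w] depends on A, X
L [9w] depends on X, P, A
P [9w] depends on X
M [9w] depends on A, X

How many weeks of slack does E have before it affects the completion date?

8

The longest chain is X→P→L = 9+9+9 = 27; overall finish 27 weeks.
E finishes as early as 19 and must finish by 27.
So E can slip 27 − 19 = 8 weeks.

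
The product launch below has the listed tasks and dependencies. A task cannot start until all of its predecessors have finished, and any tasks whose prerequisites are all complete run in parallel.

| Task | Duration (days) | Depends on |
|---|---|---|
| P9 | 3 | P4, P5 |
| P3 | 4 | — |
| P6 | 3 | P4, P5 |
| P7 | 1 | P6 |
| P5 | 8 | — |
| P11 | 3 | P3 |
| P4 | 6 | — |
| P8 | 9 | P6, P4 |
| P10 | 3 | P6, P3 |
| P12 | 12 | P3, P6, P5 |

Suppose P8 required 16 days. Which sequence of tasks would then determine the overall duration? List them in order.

Critical path before the change: P5→P6→P12 = 8+3+12 = 23 giving 23 days.
P8 is off the critical path — its longest chain is 20 days, giving 3 of slack.
New critical path: P5→P6→P8 = 8+3+16 = 27 ⇒ 27 days.

P5, P6, P8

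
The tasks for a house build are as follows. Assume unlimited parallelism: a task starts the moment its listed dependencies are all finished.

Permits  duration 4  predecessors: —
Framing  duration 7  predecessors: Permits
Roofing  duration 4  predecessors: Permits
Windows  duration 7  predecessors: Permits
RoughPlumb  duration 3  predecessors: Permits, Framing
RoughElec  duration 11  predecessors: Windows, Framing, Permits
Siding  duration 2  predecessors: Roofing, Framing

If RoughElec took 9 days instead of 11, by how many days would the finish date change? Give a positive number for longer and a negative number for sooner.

-2

Critical path before the change: Permits→Framing→RoughElec = 4+7+11 = 22 giving 22 days.
RoughElec is on the critical path; changing it to 9 makes that path 20 days.
No other chain overtakes it, so the finish is 20 days.
Change in finish: 20 − 22 = -2 days.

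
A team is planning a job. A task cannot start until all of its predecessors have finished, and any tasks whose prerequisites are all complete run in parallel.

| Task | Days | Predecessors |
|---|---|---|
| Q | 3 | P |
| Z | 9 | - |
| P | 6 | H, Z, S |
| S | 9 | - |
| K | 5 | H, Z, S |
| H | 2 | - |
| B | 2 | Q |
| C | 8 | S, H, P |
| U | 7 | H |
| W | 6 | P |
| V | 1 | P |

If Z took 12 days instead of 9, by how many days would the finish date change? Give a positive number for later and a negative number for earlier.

3

As given, the longest chain is Z→P→C = 9+6+8 = 23, so the finish is 23 days.
Since Z is critical, the +3 change carries straight to that chain (now 26 days).
That remains the longest chain; total 26 days.
Change in finish: 26 − 23 = +3 days.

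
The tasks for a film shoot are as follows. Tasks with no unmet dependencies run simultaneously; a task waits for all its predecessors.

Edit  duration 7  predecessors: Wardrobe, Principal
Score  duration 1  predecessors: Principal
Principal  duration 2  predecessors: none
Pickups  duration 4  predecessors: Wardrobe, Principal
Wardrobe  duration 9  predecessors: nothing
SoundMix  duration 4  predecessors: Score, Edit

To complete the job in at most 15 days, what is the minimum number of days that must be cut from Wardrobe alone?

Current finish: 20 days; target: 15.
Wardrobe is on every critical path, so each day cut from Wardrobe cuts the finish by one (this holds down to a finish of 13).
Need 20 − 15 = 5 days off Wardrobe → Wardrobe becomes 4 days, finish becomes 15.

5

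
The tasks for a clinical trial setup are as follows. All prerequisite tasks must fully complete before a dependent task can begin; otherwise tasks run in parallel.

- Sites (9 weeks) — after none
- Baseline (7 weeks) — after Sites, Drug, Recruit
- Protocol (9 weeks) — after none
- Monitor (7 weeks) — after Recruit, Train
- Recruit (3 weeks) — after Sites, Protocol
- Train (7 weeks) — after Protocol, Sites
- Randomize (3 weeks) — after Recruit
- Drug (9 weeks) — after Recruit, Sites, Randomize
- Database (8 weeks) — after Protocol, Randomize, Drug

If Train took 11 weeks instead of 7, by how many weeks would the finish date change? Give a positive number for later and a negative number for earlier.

Baseline: Protocol→Recruit→Randomize→Drug→Database = 9+3+3+9+8 = 32 → 32 weeks.
The longest path through Train is only 23 weeks, so Train has float 9.
No other chain overtakes it, so the finish is 32 weeks.
Change in finish: 32 − 32 = +0 weeks.

0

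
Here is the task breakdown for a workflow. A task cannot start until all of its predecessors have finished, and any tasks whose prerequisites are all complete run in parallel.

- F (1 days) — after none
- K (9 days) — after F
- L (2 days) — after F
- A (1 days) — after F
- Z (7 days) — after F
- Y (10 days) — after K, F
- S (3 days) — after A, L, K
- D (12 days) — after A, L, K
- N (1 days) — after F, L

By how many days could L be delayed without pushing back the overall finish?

F→K→D = 1+9+12 = 22 sets the makespan at 22 days.
L finishes as early as 3 and must finish by 10.
Slack of L = 8 − 1 = 7 days.

7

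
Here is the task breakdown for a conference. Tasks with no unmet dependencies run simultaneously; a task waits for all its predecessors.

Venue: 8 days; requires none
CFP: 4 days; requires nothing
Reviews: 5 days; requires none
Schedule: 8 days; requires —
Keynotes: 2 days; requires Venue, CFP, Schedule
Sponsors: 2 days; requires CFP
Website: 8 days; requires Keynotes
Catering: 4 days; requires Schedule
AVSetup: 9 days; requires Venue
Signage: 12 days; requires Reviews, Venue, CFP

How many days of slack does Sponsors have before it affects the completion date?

Venue→Signage = 8+12 = 20 sets the makespan at 20 days.
Sponsors finishes as early as 6 and must finish by 20.
So Sponsors can slip 20 − 6 = 14 days.

14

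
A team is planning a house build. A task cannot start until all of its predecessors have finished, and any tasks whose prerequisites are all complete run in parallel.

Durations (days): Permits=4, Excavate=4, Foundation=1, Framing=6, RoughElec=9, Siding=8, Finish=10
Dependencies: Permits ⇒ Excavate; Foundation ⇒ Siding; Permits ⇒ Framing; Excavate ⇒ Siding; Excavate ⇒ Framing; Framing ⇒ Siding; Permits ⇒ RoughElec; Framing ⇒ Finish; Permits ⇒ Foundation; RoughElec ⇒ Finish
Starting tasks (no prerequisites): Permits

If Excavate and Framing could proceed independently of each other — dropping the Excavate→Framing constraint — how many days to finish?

23

Original critical path: Permits→Excavate→Framing→Finish = 4+4+6+10 = 24 ⇒ 24 days.
Without Excavate→Framing, Framing's earliest start moves from 8 to 4.
After: Permits→RoughElec→Finish = 4+9+10 = 23 → 23 days.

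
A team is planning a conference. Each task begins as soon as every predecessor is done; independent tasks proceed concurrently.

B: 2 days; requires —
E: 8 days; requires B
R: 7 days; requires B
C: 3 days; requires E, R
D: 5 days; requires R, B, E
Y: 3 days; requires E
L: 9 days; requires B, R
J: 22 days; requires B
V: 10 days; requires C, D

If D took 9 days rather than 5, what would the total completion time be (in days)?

29

Actual critical path: B→E→D→V = 2+8+5+10 = 25 ⇒ 25 days.
D lies on that path, so at 9 days the path becomes 29 days.
No other chain overtakes it, so the finish is 29 days.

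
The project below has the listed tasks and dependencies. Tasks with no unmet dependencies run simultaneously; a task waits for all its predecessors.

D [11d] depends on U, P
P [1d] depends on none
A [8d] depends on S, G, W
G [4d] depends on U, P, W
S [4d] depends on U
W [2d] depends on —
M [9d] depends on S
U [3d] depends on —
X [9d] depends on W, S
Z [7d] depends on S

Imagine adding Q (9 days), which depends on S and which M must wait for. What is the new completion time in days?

25

Originally the plan takes 16 days.
With Q inserted, M now waits for max(S, Q).
New critical path: U→S→Q→M = 3+4+9+9 = 25 ⇒ 25 days.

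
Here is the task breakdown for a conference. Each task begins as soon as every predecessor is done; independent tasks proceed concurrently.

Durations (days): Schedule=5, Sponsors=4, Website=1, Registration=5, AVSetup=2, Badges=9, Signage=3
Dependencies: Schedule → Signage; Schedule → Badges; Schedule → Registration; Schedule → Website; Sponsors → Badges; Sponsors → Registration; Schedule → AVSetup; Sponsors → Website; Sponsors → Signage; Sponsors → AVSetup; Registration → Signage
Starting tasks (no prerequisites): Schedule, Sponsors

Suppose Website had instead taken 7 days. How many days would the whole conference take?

14

Critical path before the change: Schedule→Badges = 5+9 = 14 giving 14 days.
Website has 8 days of float (longest path through it is 6).
The critical path is still Schedule→Badges; finish is now 14 days.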